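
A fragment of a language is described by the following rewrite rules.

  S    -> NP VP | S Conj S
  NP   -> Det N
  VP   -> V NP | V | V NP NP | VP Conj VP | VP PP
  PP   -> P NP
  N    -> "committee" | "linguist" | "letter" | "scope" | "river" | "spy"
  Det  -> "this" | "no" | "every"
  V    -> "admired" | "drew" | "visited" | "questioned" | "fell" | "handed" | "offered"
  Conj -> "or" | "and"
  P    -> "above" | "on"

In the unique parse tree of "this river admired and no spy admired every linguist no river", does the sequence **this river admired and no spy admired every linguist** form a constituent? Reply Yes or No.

[S [S [NP [Det this] [N river]] [VP [V admired]]] [Conj and] [S [NP [Det no] [N spy]] [VP [V admired] [NP [Det every] [N linguist]] [NP [Det no] [N river]]]]]
The smallest constituent containing 'this river admired and no spy admired every linguist' is the S spanning 'this river admired and no spy admired every linguist no river'; no single node in the tree dominates exactly the given words.

No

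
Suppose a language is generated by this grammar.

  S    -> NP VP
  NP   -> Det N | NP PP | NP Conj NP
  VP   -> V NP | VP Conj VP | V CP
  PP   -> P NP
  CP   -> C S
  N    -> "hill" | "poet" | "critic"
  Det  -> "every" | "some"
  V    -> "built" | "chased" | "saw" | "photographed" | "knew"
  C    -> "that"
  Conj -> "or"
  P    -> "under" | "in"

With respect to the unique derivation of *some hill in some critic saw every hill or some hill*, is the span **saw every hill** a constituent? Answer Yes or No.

No

[S [NP [NP [Det some] [N hill]] [PP [P in] [NP [Det some] [N critic]]]] [VP [V saw] [NP [NP [Det every] [N hill]] [Conj or] [NP [Det some] [N hill]]]]]
The smallest constituent containing 'saw every hill' is the VP spanning 'saw every hill or some hill'; no single node in the tree dominates exactly the given words.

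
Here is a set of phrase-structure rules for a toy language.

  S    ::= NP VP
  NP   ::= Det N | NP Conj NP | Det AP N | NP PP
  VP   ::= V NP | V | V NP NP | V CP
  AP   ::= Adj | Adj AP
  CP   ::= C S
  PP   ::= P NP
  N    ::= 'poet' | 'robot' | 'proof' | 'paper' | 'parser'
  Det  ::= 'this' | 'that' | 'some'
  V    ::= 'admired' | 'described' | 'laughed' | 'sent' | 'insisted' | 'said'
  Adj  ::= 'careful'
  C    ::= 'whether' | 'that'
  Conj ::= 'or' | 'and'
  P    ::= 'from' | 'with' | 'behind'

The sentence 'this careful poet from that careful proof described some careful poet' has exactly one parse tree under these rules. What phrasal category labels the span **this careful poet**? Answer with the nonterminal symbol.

NP

S
  NP
    NP
      Det: this
      AP
        Adj: careful
      N: poet
    PP
      P: from
      NP
        Det: that
        AP
          Adj: careful
        N: proof
  VP
    V: described
    NP
      Det: some
      AP
        Adj: careful
      N: poet
The span 'this careful poet' is the NP node built by NP → Det AP N.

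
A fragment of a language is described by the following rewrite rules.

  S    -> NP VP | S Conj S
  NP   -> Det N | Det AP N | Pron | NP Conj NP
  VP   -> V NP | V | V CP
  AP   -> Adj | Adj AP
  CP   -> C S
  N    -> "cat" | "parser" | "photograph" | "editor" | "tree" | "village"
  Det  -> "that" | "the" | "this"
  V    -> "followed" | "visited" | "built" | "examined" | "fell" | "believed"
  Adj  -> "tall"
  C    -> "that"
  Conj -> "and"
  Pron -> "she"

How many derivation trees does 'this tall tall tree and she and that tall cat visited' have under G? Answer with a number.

The two bracketings:
[S [NP [NP [Det this] [AP [Adj tall] [AP [Adj tall]]] [N tree]] [Conj and] [NP [NP [Pron she]] [Conj and] [NP [Det that] [AP [Adj tall]] [N cat]]]] [VP [V visited]]]
[S [NP [NP [NP [Det this] [AP [Adj tall] [AP [Adj tall]]] [N tree]] [Conj and] [NP [Pron she]]] [Conj and] [NP [Det that] [AP [Adj tall]] [N cat]]] [VP [V visited]]]
The trees differ in how a recursive rule is bracketed over the same span.

2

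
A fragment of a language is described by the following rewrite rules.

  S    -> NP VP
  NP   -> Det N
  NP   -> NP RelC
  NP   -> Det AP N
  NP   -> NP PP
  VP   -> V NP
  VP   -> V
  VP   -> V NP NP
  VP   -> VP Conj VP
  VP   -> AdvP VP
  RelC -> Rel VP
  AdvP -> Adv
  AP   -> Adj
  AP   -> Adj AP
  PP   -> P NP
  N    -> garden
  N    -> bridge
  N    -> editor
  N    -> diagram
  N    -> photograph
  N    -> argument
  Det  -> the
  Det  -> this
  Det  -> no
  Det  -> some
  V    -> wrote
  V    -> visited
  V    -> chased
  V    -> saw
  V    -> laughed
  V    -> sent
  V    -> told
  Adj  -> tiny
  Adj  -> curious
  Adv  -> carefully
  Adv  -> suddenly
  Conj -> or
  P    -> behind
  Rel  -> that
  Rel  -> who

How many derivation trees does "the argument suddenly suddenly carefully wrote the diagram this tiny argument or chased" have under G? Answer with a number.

Two of the 4 distinct bracketings:
[S [NP [Det the] [N argument]] [VP [VP [AdvP [Adv suddenly]] [VP [AdvP [Adv suddenly]] [VP [AdvP [Adv carefully]] [VP [V wrote] [NP [Det the] [N diagram]] [NP [Det this] [AP [Adj tiny]] [N argument]]]]]] [Conj or] [VP [V chased]]]]
[S [NP [Det the] [N argument]] [VP [AdvP [Adv suddenly]] [VP [VP [AdvP [Adv suddenly]] [VP [AdvP [Adv carefully]] [VP [V wrote] [NP [Det the] [N diagram]] [NP [Det this] [AP [Adj tiny]] [N argument]]]]] [Conj or] [VP [V chased]]]]]
The trees differ in how a recursive rule is bracketed over the same span.

4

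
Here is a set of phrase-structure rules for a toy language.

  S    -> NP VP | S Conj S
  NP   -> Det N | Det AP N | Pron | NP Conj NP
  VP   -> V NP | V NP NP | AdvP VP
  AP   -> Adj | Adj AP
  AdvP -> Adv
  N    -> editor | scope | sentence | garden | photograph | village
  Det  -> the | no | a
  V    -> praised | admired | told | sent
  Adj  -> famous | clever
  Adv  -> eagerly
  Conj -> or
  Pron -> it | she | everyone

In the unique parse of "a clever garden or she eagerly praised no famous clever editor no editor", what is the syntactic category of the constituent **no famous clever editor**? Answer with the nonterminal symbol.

[S [NP [NP [Det a] [AP [Adj clever]] [N garden]] [Conj or] [NP [Pron she]]] [VP [AdvP [Adv eagerly]] [VP [V praised] [NP [Det no] [AP [Adj famous] [AP [Adj clever]]] [N editor]] [NP [Det no] [N editor]]]]]
The span 'no famous clever editor' is the NP node built by NP → Det AP N.

NP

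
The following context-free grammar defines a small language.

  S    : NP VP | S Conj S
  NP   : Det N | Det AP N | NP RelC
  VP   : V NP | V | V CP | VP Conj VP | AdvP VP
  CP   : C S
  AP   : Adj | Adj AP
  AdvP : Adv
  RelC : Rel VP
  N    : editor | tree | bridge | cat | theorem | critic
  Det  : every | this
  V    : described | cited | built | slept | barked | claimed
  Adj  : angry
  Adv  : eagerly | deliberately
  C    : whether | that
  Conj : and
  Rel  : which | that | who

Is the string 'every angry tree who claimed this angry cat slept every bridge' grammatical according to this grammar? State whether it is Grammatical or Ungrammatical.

Grammatical

S
  NP
    NP
      Det: every
      AP
        Adj: angry
      N: tree
    RelC
      Rel: who
      VP
        V: claimed
        NP
          Det: this
          AP
            Adj: angry
          N: cat
  VP
    V: slept
    NP
      Det: every
      N: bridge
The bracketing above is licensed at every node by one of the given productions, with S at the root.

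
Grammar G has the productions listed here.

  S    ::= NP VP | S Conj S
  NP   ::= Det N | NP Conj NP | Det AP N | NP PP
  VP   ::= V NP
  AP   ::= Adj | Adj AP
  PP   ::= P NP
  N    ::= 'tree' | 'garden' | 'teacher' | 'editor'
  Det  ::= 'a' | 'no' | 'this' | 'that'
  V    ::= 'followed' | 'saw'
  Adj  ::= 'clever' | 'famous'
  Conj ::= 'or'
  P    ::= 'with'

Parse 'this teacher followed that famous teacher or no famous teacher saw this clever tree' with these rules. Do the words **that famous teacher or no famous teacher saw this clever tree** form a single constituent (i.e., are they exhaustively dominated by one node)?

No

[S [S [NP [Det this] [N teacher]] [VP [V followed] [NP [Det that] [AP [Adj famous]] [N teacher]]]] [Conj or] [S [NP [Det no] [AP [Adj famous]] [N teacher]] [VP [V saw] [NP [Det this] [AP [Adj clever]] [N tree]]]]]
The smallest constituent containing 'that famous teacher or no famous teacher saw this clever tree' is the S spanning 'this teacher followed that famous teacher or no famous teacher saw this clever tree'; no single node in the tree dominates exactly the given words.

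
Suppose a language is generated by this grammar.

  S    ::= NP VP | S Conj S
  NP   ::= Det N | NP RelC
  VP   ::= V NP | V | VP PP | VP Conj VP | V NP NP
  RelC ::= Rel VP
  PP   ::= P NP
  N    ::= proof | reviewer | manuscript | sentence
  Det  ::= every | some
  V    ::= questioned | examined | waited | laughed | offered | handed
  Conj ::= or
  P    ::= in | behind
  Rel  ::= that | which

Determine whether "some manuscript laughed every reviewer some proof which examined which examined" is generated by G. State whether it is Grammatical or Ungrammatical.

S
  NP
    Det: some
    N: manuscript
  VP
    V: laughed
    NP
      Det: every
      N: reviewer
    NP
      NP
        NP
          Det: some
          N: proof
        RelC
          Rel: which
          VP
            V: examined
      RelC
        Rel: which
        VP
          V: examined
Every word is introduced by a lexical rule and the phrasal rules combine the resulting categories into a single S.

Grammatical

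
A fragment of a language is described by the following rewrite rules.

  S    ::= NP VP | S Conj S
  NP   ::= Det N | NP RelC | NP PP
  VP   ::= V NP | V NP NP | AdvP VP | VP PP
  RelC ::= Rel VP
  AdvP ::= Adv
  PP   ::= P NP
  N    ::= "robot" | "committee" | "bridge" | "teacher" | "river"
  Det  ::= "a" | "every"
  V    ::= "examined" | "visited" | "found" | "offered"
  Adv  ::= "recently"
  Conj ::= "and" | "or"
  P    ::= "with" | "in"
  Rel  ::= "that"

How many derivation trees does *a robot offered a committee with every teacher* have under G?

The two bracketings:
[S [NP [Det a] [N robot]] [VP [V offered] [NP [NP [Det a] [N committee]] [PP [P with] [NP [Det every] [N teacher]]]]]]
[S [NP [Det a] [N robot]] [VP [VP [V offered] [NP [Det a] [N committee]]] [PP [P with] [NP [Det every] [N teacher]]]]]
The difference turns on whether NP → NP PP is used at the relevant span, versus an alternative expansion of NP.

2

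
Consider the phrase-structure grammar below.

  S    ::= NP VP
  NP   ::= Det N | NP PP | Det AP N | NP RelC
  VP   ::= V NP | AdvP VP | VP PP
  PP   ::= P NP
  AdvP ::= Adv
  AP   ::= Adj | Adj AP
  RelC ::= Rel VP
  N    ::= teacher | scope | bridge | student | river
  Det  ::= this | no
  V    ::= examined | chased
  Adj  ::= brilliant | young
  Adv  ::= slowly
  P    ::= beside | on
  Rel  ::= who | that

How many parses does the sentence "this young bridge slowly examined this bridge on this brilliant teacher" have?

Two of the 3 distinct bracketings:
[S [NP [Det this] [AP [Adj young]] [N bridge]] [VP [AdvP [Adv slowly]] [VP [V examined] [NP [NP [Det this] [N bridge]] [PP [P on] [NP [Det this] [AP [Adj brilliant]] [N teacher]]]]]]]
[S [NP [Det this] [AP [Adj young]] [N bridge]] [VP [AdvP [Adv slowly]] [VP [VP [V examined] [NP [Det this] [N bridge]]] [PP [P on] [NP [Det this] [AP [Adj brilliant]] [N teacher]]]]]]
The difference turns on whether NP → NP PP is used at the relevant span, versus an alternative expansion of NP.

3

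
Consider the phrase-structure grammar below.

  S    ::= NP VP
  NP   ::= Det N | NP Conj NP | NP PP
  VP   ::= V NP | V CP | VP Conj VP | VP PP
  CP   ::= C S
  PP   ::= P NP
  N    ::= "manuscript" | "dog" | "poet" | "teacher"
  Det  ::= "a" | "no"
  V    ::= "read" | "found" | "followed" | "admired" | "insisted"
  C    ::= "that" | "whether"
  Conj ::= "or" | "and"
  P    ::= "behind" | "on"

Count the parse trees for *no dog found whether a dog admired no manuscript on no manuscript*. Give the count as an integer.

Two of the 3 distinct bracketings:
[S [NP [Det no] [N dog]] [VP [V found] [CP [C whether] [S [NP [Det a] [N dog]] [VP [V admired] [NP [NP [Det no] [N manuscript]] [PP [P on] [NP [Det no] [N manuscript]]]]]]]]]
[S [NP [Det no] [N dog]] [VP [V found] [CP [C whether] [S [NP [Det a] [N dog]] [VP [VP [V admired] [NP [Det no] [N manuscript]]] [PP [P on] [NP [Det no] [N manuscript]]]]]]]]
The difference turns on whether NP → NP PP is used at the relevant span, versus an alternative expansion of NP.

3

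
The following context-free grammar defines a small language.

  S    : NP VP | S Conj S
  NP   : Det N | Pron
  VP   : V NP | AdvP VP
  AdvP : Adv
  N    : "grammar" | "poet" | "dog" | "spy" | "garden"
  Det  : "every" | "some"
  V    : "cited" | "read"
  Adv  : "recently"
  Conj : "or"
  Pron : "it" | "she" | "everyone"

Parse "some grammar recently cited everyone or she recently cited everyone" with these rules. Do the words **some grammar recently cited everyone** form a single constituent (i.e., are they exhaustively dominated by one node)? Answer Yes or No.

Yes

[S [S [NP [Det some] [N grammar]] [VP [AdvP [Adv recently]] [VP [V cited] [NP [Pron everyone]]]]] [Conj or] [S [NP [Pron she]] [VP [AdvP [Adv recently]] [VP [V cited] [NP [Pron everyone]]]]]]
The words 'some grammar recently cited everyone' are exhaustively dominated by a single S node (built by S → NP VP), so they form a constituent.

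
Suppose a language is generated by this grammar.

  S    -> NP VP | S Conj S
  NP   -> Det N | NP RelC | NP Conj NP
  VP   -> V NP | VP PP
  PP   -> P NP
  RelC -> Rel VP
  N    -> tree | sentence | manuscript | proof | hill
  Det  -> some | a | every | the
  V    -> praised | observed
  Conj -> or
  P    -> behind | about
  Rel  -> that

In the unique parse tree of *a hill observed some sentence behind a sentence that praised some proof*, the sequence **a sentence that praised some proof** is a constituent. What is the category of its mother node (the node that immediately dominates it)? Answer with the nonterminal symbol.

PP

S
  NP
    Det: a
    N: hill
  VP
    VP
      V: observed
      NP
        Det: some
        N: sentence
    PP
      P: behind
      NP
        NP
          Det: a
          N: sentence
        RelC
          Rel: that
          VP
            V: praised
            NP
              Det: some
              N: proof
The span 'a sentence that praised some proof' is the NP node built by NP → NP RelC.
Its mother is the PP built by PP → P NP.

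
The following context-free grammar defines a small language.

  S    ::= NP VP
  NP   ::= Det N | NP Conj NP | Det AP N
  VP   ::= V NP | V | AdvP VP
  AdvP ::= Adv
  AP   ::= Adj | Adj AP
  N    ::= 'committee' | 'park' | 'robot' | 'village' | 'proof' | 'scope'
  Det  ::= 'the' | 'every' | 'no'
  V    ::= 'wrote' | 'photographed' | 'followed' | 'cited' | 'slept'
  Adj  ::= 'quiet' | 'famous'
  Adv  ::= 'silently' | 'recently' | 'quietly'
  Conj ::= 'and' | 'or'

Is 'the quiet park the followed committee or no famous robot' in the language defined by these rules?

Ungrammatical

An N word can never sit immediately before a Det word in any string this grammar generates, so the substring 'park the' rules out a derivation.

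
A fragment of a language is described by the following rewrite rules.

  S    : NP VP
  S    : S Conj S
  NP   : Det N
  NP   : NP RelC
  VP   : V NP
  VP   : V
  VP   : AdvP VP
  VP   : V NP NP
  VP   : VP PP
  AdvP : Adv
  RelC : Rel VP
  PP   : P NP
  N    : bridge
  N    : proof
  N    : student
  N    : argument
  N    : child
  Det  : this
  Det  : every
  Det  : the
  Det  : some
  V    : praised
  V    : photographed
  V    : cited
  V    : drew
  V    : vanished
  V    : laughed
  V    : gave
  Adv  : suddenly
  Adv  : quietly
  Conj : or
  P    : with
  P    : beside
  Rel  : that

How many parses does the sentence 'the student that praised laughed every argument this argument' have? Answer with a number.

[S [NP [NP [Det the] [N student]] [RelC [Rel that] [VP [V praised]]]] [VP [V laughed] [NP [Det every] [N argument]] [NP [Det this] [N argument]]]]
No rule offers an alternative attachment or grouping for any span, so this is the only derivation.

1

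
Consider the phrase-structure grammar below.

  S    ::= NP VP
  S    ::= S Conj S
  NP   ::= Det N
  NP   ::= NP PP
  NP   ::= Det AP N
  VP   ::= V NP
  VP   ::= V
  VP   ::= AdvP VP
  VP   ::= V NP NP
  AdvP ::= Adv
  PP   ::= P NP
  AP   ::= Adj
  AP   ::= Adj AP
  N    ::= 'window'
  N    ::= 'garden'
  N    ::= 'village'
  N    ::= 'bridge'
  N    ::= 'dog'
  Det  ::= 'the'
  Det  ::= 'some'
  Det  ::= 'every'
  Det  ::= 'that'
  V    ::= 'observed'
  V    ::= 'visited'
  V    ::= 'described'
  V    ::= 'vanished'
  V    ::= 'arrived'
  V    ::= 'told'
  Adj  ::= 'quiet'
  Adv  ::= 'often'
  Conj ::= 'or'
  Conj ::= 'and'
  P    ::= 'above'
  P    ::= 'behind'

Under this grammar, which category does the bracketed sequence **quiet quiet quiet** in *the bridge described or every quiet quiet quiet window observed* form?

AP

[S [S [NP [Det the] [N bridge]] [VP [V described]]] [Conj or] [S [NP [Det every] [AP [Adj quiet] [AP [Adj quiet] [AP [Adj quiet]]]] [N window]] [VP [V observed]]]]
The span 'quiet quiet quiet' is the AP node built by AP → Adj AP.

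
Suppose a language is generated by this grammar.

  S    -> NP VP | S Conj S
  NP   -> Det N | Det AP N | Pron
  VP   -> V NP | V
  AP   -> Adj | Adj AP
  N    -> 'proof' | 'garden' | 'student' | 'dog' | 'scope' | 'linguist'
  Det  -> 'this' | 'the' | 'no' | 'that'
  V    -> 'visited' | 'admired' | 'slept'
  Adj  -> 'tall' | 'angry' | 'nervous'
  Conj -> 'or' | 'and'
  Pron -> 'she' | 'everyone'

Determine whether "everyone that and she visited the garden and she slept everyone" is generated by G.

A Pron word can never sit immediately before a Det word in any string this grammar generates, so the substring 'everyone that' rules out a derivation.

Ungrammatical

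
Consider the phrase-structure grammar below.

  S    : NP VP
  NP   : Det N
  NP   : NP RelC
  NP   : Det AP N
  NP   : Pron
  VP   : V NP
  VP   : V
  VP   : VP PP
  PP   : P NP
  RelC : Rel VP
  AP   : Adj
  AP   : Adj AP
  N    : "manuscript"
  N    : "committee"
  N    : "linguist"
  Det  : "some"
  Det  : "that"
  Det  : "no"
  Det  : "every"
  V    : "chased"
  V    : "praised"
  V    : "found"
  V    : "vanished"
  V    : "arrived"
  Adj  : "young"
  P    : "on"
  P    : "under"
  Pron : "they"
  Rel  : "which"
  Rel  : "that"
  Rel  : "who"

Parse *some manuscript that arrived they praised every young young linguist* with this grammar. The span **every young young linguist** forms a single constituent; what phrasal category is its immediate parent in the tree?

VP

S
  NP
    NP
      Det: some
      N: manuscript
    RelC
      Rel: that
      VP
        V: arrived
        NP
          Pron: they
  VP
    V: praised
    NP
      Det: every
      AP
        Adj: young
        AP
          Adj: young
      N: linguist
The span 'every young young linguist' is the NP node built by NP → Det AP N.
Its mother is the VP built by VP → V NP.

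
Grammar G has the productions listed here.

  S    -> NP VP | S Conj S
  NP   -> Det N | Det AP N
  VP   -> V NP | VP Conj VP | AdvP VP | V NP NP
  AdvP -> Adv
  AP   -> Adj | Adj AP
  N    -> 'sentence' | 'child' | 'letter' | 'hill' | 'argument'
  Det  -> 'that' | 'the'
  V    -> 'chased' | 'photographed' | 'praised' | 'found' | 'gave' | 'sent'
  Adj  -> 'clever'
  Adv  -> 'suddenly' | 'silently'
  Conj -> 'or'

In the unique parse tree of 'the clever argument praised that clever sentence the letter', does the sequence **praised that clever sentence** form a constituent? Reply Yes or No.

No

[S [NP [Det the] [AP [Adj clever]] [N argument]] [VP [V praised] [NP [Det that] [AP [Adj clever]] [N sentence]] [NP [Det the] [N letter]]]]
The smallest constituent containing 'praised that clever sentence' is the VP spanning 'praised that clever sentence the letter'; no single node in the tree dominates exactly the given words.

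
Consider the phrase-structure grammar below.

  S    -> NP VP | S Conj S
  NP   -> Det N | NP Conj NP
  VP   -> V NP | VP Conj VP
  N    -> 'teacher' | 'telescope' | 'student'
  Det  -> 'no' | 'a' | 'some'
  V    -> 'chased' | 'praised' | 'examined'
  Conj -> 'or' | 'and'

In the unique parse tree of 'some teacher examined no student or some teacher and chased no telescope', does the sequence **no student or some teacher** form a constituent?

[S [NP [Det some] [N teacher]] [VP [VP [V examined] [NP [NP [Det no] [N student]] [Conj or] [NP [Det some] [N teacher]]]] [Conj and] [VP [V chased] [NP [Det no] [N telescope]]]]]
The words 'no student or some teacher' are exhaustively dominated by a single NP node (built by NP → NP Conj NP), so they form a constituent.

Yes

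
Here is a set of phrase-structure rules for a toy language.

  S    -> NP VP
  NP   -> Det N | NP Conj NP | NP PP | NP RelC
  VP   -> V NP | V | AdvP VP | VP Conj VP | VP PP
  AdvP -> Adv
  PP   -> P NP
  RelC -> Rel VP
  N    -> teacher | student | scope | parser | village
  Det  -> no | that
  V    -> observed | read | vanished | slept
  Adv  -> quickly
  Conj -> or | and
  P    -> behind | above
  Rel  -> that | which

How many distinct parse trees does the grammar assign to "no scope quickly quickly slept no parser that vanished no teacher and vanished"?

4

Two of the 4 distinct bracketings:
[S [NP [Det no] [N scope]] [VP [AdvP [Adv quickly]] [VP [AdvP [Adv quickly]] [VP [V slept] [NP [NP [Det no] [N parser]] [RelC [Rel that] [VP [VP [V vanished] [NP [Det no] [N teacher]]] [Conj and] [VP [V vanished]]]]]]]]]
[S [NP [Det no] [N scope]] [VP [AdvP [Adv quickly]] [VP [AdvP [Adv quickly]] [VP [VP [V slept] [NP [NP [Det no] [N parser]] [RelC [Rel that] [VP [V vanished] [NP [Det no] [N teacher]]]]]] [Conj and] [VP [V vanished]]]]]]
The trees differ in how a recursive rule is bracketed over the same span.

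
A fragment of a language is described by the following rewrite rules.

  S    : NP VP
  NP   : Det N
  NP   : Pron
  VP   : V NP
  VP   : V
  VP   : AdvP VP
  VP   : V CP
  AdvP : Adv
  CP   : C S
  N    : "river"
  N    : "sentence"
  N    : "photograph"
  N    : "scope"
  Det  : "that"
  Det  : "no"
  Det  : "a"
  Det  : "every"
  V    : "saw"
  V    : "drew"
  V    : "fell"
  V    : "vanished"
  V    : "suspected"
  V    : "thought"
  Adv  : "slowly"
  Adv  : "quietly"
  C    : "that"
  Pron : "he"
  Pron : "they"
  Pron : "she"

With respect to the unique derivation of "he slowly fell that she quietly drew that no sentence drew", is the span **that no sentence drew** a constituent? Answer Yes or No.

[S [NP [Pron he]] [VP [AdvP [Adv slowly]] [VP [V fell] [CP [C that] [S [NP [Pron she]] [VP [AdvP [Adv quietly]] [VP [V drew] [CP [C that] [S [NP [Det no] [N sentence]] [VP [V drew]]]]]]]]]]]
The words 'that no sentence drew' are exhaustively dominated by a single CP node (built by CP → C S), so they form a constituent.

Yes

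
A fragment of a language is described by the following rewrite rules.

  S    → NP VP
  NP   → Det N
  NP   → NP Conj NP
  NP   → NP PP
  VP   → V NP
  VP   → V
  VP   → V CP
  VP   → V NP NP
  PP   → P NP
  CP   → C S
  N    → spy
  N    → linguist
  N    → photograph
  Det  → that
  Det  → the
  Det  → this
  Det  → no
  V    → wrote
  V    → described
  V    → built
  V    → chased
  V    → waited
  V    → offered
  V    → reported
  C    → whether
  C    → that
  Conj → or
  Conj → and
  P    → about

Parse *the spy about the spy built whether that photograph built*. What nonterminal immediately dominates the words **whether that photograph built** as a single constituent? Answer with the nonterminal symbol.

S
  NP
    NP
      Det: the
      N: spy
    PP
      P: about
      NP
        Det: the
        N: spy
  VP
    V: built
    CP
      C: whether
      S
        NP
          Det: that
          N: photograph
        VP
          V: built
The span 'whether that photograph built' is the CP node built by CP → C S.

CP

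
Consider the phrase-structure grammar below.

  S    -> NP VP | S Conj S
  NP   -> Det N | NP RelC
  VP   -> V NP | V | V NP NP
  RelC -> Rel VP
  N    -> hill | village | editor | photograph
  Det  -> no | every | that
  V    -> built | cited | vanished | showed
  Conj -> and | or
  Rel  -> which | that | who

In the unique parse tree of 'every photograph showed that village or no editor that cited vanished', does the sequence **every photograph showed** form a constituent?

No

[S [S [NP [Det every] [N photograph]] [VP [V showed] [NP [Det that] [N village]]]] [Conj or] [S [NP [NP [Det no] [N editor]] [RelC [Rel that] [VP [V cited]]]] [VP [V vanished]]]]
The smallest constituent containing 'every photograph showed' is the S spanning 'every photograph showed that village'; no single node in the tree dominates exactly the given words.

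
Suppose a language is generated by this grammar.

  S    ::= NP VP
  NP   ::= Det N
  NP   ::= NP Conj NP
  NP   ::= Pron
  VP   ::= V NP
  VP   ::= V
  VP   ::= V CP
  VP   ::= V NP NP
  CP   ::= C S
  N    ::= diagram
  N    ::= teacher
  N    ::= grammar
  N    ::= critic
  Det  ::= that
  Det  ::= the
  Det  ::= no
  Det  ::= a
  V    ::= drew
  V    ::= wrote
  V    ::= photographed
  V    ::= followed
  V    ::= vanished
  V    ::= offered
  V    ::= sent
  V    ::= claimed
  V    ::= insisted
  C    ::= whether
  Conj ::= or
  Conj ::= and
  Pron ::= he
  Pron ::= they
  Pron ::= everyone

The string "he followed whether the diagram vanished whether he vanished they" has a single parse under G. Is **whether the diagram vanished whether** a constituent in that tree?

[S [NP [Pron he]] [VP [V followed] [CP [C whether] [S [NP [Det the] [N diagram]] [VP [V vanished] [CP [C whether] [S [NP [Pron he]] [VP [V vanished] [NP [Pron they]]]]]]]]]]
The smallest constituent containing 'whether the diagram vanished whether' is the CP spanning 'whether the diagram vanished whether he vanished they'; no single node in the tree dominates exactly the given words.

No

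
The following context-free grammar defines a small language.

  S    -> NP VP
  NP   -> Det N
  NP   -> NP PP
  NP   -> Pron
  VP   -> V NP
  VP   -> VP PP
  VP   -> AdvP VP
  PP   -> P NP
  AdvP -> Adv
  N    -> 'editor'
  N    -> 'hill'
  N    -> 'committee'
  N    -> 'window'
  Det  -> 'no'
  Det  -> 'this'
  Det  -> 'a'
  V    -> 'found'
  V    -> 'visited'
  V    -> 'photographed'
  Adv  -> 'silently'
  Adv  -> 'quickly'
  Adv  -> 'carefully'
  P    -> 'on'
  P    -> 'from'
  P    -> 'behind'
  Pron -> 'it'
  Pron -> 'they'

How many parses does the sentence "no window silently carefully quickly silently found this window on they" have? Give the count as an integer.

6

Two of the 6 distinct bracketings:
[S [NP [Det no] [N window]] [VP [VP [AdvP [Adv silently]] [VP [AdvP [Adv carefully]] [VP [AdvP [Adv quickly]] [VP [AdvP [Adv silently]] [VP [V found] [NP [Det this] [N window]]]]]]] [PP [P on] [NP [Pron they]]]]]
[S [NP [Det no] [N window]] [VP [AdvP [Adv silently]] [VP [VP [AdvP [Adv carefully]] [VP [AdvP [Adv quickly]] [VP [AdvP [Adv silently]] [VP [V found] [NP [Det this] [N window]]]]]] [PP [P on] [NP [Pron they]]]]]]
The trees differ in how a recursive rule is bracketed over the same span.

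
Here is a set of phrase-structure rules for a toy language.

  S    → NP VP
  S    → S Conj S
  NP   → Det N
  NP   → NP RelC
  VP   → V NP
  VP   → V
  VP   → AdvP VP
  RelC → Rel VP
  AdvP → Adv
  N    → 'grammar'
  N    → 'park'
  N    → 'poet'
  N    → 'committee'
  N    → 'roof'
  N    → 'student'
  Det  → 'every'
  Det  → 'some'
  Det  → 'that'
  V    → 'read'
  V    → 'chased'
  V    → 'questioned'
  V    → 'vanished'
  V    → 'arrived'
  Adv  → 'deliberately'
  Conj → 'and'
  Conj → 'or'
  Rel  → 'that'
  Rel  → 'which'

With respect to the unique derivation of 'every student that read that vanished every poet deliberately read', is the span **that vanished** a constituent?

[S [NP [NP [NP [Det every] [N student]] [RelC [Rel that] [VP [V read]]]] [RelC [Rel that] [VP [V vanished] [NP [Det every] [N poet]]]]] [VP [AdvP [Adv deliberately]] [VP [V read]]]]
The smallest constituent containing 'that vanished' is the RelC spanning 'that vanished every poet'; no single node in the tree dominates exactly the given words.

No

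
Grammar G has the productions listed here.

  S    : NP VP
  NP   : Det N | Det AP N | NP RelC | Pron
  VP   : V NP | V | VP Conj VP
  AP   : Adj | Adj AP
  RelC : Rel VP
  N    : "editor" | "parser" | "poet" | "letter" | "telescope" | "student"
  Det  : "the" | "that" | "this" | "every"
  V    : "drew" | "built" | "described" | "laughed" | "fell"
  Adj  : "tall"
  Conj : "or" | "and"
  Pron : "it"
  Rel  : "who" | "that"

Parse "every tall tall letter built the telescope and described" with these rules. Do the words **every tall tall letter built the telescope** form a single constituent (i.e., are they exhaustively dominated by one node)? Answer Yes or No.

No

[S [NP [Det every] [AP [Adj tall] [AP [Adj tall]]] [N letter]] [VP [VP [V built] [NP [Det the] [N telescope]]] [Conj and] [VP [V described]]]]
The smallest constituent containing 'every tall tall letter built the telescope' is the S spanning 'every tall tall letter built the telescope and described'; no single node in the tree dominates exactly the given words.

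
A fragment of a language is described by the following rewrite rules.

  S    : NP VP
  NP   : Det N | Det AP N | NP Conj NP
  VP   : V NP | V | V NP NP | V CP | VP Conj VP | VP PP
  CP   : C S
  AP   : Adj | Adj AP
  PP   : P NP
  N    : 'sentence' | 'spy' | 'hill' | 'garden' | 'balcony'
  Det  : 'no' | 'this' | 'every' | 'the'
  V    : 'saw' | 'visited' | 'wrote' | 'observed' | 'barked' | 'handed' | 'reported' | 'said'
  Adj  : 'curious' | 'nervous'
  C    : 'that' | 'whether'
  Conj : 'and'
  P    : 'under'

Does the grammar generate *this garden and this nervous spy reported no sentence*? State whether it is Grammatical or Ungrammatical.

[S [NP [NP [Det this] [N garden]] [Conj and] [NP [Det this] [AP [Adj nervous]] [N spy]]] [VP [V reported] [NP [Det no] [N sentence]]]]
Each bracket corresponds to one application of a listed rule, so the string is derivable from S.

Grammatical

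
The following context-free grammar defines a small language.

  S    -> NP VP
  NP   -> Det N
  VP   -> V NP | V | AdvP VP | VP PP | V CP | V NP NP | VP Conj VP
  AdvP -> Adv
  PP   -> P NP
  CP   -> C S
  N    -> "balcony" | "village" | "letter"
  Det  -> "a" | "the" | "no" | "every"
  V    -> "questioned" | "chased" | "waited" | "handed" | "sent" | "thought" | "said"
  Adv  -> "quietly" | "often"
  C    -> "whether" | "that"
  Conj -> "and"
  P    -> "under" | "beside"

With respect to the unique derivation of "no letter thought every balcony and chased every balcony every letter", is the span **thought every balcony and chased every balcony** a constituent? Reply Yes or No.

[S [NP [Det no] [N letter]] [VP [VP [V thought] [NP [Det every] [N balcony]]] [Conj and] [VP [V chased] [NP [Det every] [N balcony]] [NP [Det every] [N letter]]]]]
The smallest constituent containing 'thought every balcony and chased every balcony' is the VP spanning 'thought every balcony and chased every balcony every letter'; no single node in the tree dominates exactly the given words.

No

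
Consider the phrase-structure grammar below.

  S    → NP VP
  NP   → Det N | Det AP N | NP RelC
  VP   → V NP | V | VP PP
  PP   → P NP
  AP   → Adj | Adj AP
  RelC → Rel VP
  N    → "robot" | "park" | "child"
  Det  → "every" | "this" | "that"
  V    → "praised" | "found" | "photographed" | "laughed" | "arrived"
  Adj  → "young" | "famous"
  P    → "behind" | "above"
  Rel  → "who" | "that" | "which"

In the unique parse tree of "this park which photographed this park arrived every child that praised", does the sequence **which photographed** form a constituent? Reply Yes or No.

No

[S [NP [NP [Det this] [N park]] [RelC [Rel which] [VP [V photographed] [NP [Det this] [N park]]]]] [VP [V arrived] [NP [NP [Det every] [N child]] [RelC [Rel that] [VP [V praised]]]]]]
The smallest constituent containing 'which photographed' is the RelC spanning 'which photographed this park'; no single node in the tree dominates exactly the given words.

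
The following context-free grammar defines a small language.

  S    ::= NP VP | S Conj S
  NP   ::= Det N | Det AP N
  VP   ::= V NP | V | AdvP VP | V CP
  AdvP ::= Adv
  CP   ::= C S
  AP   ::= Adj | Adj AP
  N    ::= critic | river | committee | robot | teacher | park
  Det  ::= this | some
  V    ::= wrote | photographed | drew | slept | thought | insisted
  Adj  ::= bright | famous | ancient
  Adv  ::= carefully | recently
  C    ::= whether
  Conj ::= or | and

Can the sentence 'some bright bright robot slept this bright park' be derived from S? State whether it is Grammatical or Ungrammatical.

Grammatical

S
  NP
    Det: some
    AP
      Adj: bright
      AP
        Adj: bright
    N: robot
  VP
    V: slept
    NP
      Det: this
      AP
        Adj: bright
      N: park
Every word is introduced by a lexical rule and the phrasal rules combine the resulting categories into a single S.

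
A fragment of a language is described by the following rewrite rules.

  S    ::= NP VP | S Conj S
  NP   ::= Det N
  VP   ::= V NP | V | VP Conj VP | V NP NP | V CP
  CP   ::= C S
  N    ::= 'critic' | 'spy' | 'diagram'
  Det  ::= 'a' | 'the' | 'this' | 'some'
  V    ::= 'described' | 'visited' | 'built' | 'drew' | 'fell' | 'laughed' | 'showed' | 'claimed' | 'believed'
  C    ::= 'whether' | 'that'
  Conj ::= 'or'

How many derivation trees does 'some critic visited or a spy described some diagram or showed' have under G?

1

[S [S [NP [Det some] [N critic]] [VP [V visited]]] [Conj or] [S [NP [Det a] [N spy]] [VP [VP [V described] [NP [Det some] [N diagram]]] [Conj or] [VP [V showed]]]]]
No rule offers an alternative attachment or grouping for any span, so this is the only derivation.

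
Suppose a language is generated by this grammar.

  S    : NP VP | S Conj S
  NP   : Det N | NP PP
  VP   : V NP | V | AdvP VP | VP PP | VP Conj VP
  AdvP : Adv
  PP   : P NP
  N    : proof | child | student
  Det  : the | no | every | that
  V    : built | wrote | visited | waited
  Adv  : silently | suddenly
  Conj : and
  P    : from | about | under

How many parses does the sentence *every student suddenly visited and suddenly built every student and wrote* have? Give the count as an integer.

Two of the 7 distinct bracketings:
[S [NP [Det every] [N student]] [VP [AdvP [Adv suddenly]] [VP [VP [V visited]] [Conj and] [VP [AdvP [Adv suddenly]] [VP [VP [V built] [NP [Det every] [N student]]] [Conj and] [VP [V wrote]]]]]]]
[S [NP [Det every] [N student]] [VP [AdvP [Adv suddenly]] [VP [VP [V visited]] [Conj and] [VP [VP [AdvP [Adv suddenly]] [VP [V built] [NP [Det every] [N student]]]] [Conj and] [VP [V wrote]]]]]]
The trees differ in how a recursive rule is bracketed over the same span.

7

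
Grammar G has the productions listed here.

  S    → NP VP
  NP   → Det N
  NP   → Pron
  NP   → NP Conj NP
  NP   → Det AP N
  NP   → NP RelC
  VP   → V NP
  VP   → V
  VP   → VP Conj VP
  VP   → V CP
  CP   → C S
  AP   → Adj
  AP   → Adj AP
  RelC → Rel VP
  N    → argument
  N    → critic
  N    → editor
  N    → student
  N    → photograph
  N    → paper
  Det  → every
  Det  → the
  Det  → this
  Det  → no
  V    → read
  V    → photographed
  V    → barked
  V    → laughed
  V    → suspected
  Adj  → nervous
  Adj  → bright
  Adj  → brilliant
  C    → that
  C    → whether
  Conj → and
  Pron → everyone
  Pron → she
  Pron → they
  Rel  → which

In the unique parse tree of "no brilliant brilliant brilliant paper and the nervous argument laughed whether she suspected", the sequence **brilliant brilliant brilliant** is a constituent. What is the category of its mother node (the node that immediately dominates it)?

S
  NP
    NP
      Det: no
      AP
        Adj: brilliant
        AP
          Adj: brilliant
          AP
            Adj: brilliant
      N: paper
    Conj: and
    NP
      Det: the
      AP
        Adj: nervous
      N: argument
  VP
    V: laughed
    CP
      C: whether
      S
        NP
          Pron: she
        VP
          V: suspected
The span 'brilliant brilliant brilliant' is the AP node built by AP → Adj AP.
Its mother is the NP built by NP → Det AP N.

NP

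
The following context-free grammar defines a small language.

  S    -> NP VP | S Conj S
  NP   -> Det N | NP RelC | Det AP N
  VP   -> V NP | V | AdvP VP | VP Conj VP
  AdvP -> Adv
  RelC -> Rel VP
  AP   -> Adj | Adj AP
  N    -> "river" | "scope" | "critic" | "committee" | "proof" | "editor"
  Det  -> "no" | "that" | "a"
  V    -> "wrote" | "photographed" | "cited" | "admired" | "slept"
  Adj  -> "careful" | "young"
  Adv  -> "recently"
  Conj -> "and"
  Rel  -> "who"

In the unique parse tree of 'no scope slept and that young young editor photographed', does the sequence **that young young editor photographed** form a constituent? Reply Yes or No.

Yes

[S [S [NP [Det no] [N scope]] [VP [V slept]]] [Conj and] [S [NP [Det that] [AP [Adj young] [AP [Adj young]]] [N editor]] [VP [V photographed]]]]
The words 'that young young editor photographed' are exhaustively dominated by a single S node (built by S → NP VP), so they form a constituent.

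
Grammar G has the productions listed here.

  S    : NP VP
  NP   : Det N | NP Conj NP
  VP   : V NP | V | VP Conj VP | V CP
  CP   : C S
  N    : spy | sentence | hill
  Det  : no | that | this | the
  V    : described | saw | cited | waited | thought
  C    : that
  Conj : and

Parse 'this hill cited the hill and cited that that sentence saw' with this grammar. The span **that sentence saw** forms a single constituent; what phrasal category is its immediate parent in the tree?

CP

S
  NP
    Det: this
    N: hill
  VP
    VP
      V: cited
      NP
        Det: the
        N: hill
    Conj: and
    VP
      V: cited
      CP
        C: that
        S
          NP
            Det: that
            N: sentence
          VP
            V: saw
The span 'that sentence saw' is the S node built by S → NP VP.
Its mother is the CP built by CP → C S.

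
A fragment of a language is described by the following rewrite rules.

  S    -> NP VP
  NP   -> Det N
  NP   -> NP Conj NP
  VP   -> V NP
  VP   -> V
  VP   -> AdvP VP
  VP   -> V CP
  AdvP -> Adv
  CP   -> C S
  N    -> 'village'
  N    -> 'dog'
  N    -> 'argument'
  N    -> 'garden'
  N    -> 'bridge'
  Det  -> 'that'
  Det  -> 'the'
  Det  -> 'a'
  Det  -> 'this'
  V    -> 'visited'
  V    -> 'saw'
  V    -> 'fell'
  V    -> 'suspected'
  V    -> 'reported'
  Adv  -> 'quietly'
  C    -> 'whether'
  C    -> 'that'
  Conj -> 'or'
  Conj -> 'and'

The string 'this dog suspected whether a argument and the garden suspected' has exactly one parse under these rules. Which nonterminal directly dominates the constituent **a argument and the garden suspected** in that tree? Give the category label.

[S [NP [Det this] [N dog]] [VP [V suspected] [CP [C whether] [S [NP [NP [Det a] [N argument]] [Conj and] [NP [Det the] [N garden]]] [VP [V suspected]]]]]]
The span 'a argument and the garden suspected' is the S node built by S → NP VP.
Its mother is the CP built by CP → C S.

CP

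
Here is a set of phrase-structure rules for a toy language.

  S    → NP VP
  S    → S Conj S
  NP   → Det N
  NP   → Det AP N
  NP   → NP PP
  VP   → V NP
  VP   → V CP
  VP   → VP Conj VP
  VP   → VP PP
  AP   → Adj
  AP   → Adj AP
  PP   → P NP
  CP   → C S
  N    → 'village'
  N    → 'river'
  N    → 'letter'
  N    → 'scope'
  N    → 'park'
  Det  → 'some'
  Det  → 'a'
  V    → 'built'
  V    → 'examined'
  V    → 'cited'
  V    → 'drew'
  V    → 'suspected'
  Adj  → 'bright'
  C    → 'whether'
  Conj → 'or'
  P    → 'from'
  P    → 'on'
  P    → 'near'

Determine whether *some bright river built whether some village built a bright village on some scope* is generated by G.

S
  NP
    Det: some
    AP
      Adj: bright
    N: river
  VP
    V: built
    CP
      C: whether
      S
        NP
          Det: some
          N: village
        VP
          V: built
          NP
            NP
              Det: a
              AP
                Adj: bright
              N: village
            PP
              P: on
              NP
                Det: some
                N: scope
Each bracket corresponds to one application of a listed rule, so the string is derivable from S.

Grammatical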